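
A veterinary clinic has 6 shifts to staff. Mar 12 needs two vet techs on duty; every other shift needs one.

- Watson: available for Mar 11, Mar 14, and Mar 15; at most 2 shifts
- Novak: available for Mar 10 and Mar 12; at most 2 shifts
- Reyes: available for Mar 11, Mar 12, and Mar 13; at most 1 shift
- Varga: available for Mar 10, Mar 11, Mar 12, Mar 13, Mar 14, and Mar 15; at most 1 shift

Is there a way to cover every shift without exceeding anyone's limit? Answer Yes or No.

No

Shifts {Mar 11, Mar 12, Mar 13, Mar 14, Mar 15} need 6 worker-slots in total, but the vet techs available for any of those shifts (Watson, Novak, Reyes, and Varga) can supply at most 5 among them. So no valid schedule exists.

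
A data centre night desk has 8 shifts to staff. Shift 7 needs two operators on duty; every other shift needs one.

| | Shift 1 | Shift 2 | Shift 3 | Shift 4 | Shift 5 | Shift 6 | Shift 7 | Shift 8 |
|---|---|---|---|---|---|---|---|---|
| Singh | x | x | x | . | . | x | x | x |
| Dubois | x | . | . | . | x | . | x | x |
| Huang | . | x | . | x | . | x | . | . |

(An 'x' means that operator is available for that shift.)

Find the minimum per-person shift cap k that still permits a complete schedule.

3

With 3 operators and 9 worker-slots to fill, someone must work at least ⌈9/3⌉ = 3 shifts, so k ≥ 3.
k = 3 works: Shift 1→Singh, Shift 2→Huang, Shift 3→Singh, Shift 4→Huang, Shift 5→Dubois, Shift 6→Huang, Shift 7→Singh+Dubois, Shift 8→Dubois.
Loads: Singh 3, Dubois 3, Huang 3 — all ≤ 3.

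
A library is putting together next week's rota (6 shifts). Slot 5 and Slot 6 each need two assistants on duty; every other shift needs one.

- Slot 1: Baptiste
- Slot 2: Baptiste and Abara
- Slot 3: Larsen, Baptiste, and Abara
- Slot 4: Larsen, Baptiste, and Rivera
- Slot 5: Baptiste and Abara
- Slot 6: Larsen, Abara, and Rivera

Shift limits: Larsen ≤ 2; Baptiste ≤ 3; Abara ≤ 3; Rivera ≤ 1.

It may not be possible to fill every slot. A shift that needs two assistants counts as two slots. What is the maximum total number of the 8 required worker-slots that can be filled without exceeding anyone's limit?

8

Total capacity across all assistants is 2+3+3+1 = 9, and 8 slots are needed, so at most 8 can be filled.
An assignment achieving 8: Slot 1→Baptiste, Slot 2→Baptiste, Slot 3→Larsen, Slot 4→Larsen, Slot 5→Baptiste+Abara, Slot 6→Abara+Rivera.
Loads: Larsen 2/2, Baptiste 3/3, Abara 2/3, Rivera 1/1.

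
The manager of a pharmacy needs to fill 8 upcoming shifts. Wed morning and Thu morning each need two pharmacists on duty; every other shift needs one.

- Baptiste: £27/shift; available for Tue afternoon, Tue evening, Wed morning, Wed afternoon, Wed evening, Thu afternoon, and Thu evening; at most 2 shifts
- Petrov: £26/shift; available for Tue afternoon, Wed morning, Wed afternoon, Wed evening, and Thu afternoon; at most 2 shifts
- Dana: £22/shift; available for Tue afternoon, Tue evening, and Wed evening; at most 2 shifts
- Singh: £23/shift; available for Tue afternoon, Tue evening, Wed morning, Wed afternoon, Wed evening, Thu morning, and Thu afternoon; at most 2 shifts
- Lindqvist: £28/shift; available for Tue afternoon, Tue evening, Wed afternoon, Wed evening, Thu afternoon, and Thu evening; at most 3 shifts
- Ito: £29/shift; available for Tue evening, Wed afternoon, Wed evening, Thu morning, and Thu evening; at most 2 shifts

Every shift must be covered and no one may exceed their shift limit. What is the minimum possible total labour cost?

£253

Thu morning can only be covered by Singh and Ito, so that assignment is forced.
Picking the cheapest available pharmacist for each shift independently would cost £240, but that ignores the shift limits.
An optimal schedule: Tue afternoon→Dana, Tue evening→Dana, Wed morning→Baptiste+Petrov, Wed afternoon→Singh, Wed evening→Lindqvist, Thu morning→Singh+Ito, Thu afternoon→Petrov, Thu evening→Baptiste.
Total: 22 + 22 + 27 + 26 + 23 + 28 + 23 + 29 + 26 + 27 = £253.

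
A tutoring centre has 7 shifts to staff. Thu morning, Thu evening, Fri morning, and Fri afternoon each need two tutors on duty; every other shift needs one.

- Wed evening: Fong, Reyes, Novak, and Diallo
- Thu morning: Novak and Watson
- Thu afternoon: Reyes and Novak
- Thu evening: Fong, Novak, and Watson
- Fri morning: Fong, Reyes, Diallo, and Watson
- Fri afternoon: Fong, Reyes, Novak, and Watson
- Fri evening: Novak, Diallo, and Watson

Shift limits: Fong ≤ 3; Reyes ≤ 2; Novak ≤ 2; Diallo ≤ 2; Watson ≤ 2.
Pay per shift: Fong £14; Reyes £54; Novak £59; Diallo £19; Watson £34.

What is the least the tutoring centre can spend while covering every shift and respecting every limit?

Thu morning can only be covered by Novak and Watson, so that assignment is forced.
Picking the cheapest available tutor for each shift independently would cost £309, but that ignores the shift limits.
An optimal schedule: Wed evening→Fong, Thu morning→Novak+Watson, Thu afternoon→Reyes, Thu evening→Fong+Novak, Fri morning→Fong+Diallo, Fri afternoon→Reyes+Watson, Fri evening→Diallo.
Total: 14 + 59 + 34 + 54 + 14 + 59 + 14 + 19 + 54 + 34 + 19 = £374.

£374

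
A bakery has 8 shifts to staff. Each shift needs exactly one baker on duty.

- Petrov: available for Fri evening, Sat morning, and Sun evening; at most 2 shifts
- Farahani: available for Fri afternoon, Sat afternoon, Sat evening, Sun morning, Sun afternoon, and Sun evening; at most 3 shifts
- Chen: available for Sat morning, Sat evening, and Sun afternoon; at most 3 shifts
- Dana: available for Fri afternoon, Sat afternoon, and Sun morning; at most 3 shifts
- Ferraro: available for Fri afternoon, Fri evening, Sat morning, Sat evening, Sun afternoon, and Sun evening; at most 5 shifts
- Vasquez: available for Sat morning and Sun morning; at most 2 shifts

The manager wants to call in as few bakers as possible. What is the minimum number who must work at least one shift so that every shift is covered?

8 slots to fill and no one can take more than 5, so at least ⌈8/5⌉ = 2 bakers are needed.
Farahani and Ferraro alone can cover everything: Fri afternoon→Farahani, Fri evening→Ferraro, Sat morning→Ferraro, Sat afternoon→Farahani, Sat evening→Ferraro, Sun morning→Farahani, Sun afternoon→Ferraro, Sun evening→Ferraro.

2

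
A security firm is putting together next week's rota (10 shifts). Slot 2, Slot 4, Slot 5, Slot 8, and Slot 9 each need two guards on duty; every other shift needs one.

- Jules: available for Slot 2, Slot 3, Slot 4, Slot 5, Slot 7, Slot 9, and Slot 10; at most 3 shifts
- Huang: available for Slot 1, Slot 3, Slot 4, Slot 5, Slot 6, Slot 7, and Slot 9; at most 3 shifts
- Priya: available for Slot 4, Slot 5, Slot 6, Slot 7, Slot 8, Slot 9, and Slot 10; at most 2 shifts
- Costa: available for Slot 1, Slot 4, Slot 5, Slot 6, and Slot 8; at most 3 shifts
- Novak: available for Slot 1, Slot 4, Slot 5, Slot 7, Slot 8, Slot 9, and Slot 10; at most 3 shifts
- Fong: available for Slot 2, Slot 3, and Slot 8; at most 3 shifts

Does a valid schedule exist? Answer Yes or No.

Slot 2 can only be covered by Jules and Fong, so that assignment is forced.
One valid schedule: Slot 1→Huang, Slot 2→Jules+Fong, Slot 3→Jules, Slot 4→Costa+Novak, Slot 5→Costa+Novak, Slot 6→Huang, Slot 7→Huang, Slot 8→Priya+Costa, Slot 9→Priya+Novak, Slot 10→Jules.
Loads: Jules 3/3, Huang 3/3, Priya 2/2, Costa 3/3, Novak 3/3, Fong 1/3 — all within limits.

Yes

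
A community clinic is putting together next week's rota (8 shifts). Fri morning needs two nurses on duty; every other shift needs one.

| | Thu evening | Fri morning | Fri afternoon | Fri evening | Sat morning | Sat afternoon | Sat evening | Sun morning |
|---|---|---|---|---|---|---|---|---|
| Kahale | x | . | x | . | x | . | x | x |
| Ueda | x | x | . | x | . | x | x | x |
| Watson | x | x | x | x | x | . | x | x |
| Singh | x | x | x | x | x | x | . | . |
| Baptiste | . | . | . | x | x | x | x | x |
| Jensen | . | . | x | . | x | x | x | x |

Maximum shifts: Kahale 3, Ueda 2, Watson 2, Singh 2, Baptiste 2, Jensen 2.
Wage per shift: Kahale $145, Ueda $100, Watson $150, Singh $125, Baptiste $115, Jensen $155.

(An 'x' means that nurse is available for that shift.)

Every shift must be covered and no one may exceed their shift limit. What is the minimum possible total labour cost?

Picking the cheapest available nurse for each shift independently would cost $965, but that ignores the shift limits.
An optimal schedule: Thu evening→Ueda, Fri morning→Ueda+Singh, Fri afternoon→Singh, Fri evening→Baptiste, Sat morning→Kahale, Sat afternoon→Baptiste, Sat evening→Kahale, Sun morning→Kahale.
Total: 100 + 100 + 125 + 125 + 115 + 145 + 115 + 145 + 145 = $1115.

$1115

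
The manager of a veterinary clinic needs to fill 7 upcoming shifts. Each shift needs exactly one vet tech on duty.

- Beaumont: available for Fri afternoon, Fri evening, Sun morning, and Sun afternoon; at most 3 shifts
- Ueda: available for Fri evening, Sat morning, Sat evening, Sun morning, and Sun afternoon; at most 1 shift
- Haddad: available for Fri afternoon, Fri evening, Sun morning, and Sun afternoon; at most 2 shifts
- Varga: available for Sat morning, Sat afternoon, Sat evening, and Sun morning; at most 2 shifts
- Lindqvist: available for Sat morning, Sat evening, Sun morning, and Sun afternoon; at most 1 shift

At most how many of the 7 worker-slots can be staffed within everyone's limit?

Total capacity across all vet techs is 3+1+2+2+1 = 9, and 7 slots are needed, so at most 7 can be filled.
An assignment achieving 7: Fri afternoon→Beaumont, Fri evening→Beaumont, Sat morning→Ueda, Sat afternoon→Varga, Sat evening→Varga, Sun morning→Haddad, Sun afternoon→Beaumont.
Loads: Beaumont 3/3, Ueda 1/1, Haddad 1/2, Varga 2/2, Lindqvist 0/1.

7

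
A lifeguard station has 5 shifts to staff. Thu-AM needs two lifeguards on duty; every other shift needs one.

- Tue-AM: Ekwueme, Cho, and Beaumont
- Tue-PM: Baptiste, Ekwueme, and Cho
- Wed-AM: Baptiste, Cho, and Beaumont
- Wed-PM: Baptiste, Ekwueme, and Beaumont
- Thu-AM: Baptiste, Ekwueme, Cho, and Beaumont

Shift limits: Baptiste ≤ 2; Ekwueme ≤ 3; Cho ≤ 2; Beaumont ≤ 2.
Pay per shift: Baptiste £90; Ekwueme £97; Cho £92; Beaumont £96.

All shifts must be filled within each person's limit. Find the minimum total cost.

Picking the cheapest available lifeguard for each shift independently would cost £544, but that ignores the shift limits.
An optimal schedule: Tue-AM→Cho, Tue-PM→Baptiste, Wed-AM→Baptiste, Wed-PM→Beaumont, Thu-AM→Cho+Beaumont.
Total: 92 + 90 + 90 + 96 + 92 + 96 = £556.

£556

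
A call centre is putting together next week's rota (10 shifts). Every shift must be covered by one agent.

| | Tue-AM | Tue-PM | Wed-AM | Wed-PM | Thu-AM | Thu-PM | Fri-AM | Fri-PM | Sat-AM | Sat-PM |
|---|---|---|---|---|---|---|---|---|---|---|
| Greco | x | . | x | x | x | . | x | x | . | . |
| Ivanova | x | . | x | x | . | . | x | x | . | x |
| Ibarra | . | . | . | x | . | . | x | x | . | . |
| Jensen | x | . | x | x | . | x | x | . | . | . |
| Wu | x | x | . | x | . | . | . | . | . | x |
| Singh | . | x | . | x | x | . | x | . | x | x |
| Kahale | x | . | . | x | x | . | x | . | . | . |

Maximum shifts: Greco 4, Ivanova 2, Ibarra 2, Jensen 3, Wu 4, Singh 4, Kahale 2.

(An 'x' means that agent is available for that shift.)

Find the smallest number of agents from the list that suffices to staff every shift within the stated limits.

3

10 slots to fill and no one can take more than 4, so at least ⌈10/4⌉ = 3 agents are needed.
Greco, Jensen, and Singh alone can cover everything: Tue-AM→Greco, Tue-PM→Singh, Wed-AM→Greco, Wed-PM→Jensen, Thu-AM→Greco, Thu-PM→Jensen, Fri-AM→Jensen, Fri-PM→Greco, Sat-AM→Singh, Sat-PM→Singh.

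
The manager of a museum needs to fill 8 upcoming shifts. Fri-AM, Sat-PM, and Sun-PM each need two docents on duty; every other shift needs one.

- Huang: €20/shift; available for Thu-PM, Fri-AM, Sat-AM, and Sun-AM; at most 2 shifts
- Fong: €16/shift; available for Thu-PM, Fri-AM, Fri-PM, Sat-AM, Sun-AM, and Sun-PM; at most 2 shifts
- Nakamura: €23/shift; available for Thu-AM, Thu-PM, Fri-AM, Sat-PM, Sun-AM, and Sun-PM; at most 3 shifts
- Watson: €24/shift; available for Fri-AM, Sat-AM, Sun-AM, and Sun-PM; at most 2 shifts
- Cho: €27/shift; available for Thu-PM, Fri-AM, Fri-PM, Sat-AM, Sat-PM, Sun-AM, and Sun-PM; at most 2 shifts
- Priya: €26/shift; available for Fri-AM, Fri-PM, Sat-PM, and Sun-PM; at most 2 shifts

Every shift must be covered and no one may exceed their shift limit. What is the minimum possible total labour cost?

€241

Thu-AM can only be covered by Nakamura, so that assignment is forced.
Picking the cheapest available docent for each shift independently would cost €211, but that ignores the shift limits.
An optimal schedule: Thu-AM→Nakamura, Thu-PM→Fong, Fri-AM→Watson+Priya, Fri-PM→Fong, Sat-AM→Huang, Sat-PM→Nakamura+Priya, Sun-AM→Huang, Sun-PM→Nakamura+Watson.
Total: 23 + 16 + 24 + 26 + 16 + 20 + 23 + 26 + 20 + 23 + 24 = €241.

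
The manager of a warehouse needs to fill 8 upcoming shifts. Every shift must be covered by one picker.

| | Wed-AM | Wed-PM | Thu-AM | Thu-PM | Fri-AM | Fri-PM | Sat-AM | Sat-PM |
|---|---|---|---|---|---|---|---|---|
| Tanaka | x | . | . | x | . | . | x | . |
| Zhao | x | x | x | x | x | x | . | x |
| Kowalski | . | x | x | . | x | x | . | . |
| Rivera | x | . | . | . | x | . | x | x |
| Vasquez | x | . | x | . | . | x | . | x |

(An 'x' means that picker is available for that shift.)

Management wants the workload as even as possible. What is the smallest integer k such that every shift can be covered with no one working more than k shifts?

With 5 pickers and 8 worker-slots to fill, someone must work at least ⌈8/5⌉ = 2 shifts, so k ≥ 2.
k = 2 works: Wed-AM→Rivera, Wed-PM→Zhao, Thu-AM→Zhao, Thu-PM→Tanaka, Fri-AM→Kowalski, Fri-PM→Kowalski, Sat-AM→Tanaka, Sat-PM→Rivera.
Loads: Tanaka 2, Zhao 2, Kowalski 2, Rivera 2, Vasquez 0 — all ≤ 2.

2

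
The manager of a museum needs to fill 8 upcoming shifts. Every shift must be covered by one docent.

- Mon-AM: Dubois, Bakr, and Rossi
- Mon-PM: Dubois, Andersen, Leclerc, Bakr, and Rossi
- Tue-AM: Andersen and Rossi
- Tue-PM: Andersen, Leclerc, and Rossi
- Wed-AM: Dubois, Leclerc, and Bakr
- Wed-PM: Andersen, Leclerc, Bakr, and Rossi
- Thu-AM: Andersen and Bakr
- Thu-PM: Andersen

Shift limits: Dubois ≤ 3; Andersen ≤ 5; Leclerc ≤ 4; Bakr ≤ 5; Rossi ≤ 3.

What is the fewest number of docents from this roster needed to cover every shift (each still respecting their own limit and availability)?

2

8 slots to fill and no one can take more than 5, so at least ⌈8/5⌉ = 2 docents are needed.
Dubois and Andersen alone can cover everything: Mon-AM→Dubois, Mon-PM→Dubois, Tue-AM→Andersen, Tue-PM→Andersen, Wed-AM→Dubois, Wed-PM→Andersen, Thu-AM→Andersen, Thu-PM→Andersen.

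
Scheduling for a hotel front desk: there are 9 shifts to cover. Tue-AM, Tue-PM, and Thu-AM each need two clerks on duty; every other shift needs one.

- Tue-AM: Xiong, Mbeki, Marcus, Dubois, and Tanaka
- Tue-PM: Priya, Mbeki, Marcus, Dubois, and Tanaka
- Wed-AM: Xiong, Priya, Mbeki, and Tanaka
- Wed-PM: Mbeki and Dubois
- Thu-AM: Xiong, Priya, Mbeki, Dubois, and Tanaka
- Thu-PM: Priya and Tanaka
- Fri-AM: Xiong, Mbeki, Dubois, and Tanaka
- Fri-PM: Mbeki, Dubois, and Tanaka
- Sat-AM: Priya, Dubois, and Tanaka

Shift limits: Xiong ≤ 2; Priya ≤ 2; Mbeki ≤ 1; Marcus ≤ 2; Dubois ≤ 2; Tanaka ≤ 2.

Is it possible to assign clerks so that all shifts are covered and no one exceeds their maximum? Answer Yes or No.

Total capacity is 2+2+1+2+2+2 = 11 but 12 worker-slots are needed — infeasible.

No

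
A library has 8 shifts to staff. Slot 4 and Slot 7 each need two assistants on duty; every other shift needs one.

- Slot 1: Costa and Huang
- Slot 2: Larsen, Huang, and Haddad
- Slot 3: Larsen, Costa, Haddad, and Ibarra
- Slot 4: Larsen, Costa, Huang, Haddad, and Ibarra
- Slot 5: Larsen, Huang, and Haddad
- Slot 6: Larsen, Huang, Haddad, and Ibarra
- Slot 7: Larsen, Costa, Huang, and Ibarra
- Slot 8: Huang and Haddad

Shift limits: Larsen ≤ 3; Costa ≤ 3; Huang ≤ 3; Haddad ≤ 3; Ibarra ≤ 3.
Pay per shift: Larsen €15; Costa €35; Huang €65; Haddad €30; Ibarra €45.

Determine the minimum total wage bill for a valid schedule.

Picking the cheapest available assistant for each shift independently would cost €220, but that ignores the shift limits.
An optimal schedule: Slot 1→Costa, Slot 2→Larsen, Slot 3→Larsen, Slot 4→Haddad+Costa, Slot 5→Larsen, Slot 6→Haddad, Slot 7→Costa+Ibarra, Slot 8→Haddad.
Total: 35 + 15 + 15 + 30 + 35 + 15 + 30 + 35 + 45 + 30 = €285.

€285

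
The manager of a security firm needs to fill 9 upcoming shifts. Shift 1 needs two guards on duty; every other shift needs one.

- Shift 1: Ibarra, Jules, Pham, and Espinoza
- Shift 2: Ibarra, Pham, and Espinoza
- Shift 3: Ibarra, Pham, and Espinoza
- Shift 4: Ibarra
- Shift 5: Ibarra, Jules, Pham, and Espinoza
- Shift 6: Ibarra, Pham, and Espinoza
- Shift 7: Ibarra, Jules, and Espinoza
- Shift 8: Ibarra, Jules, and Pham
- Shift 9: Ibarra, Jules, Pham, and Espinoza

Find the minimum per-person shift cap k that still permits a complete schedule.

3

With 4 guards and 10 worker-slots to fill, someone must work at least ⌈10/4⌉ = 3 shifts, so k ≥ 3.
k = 3 works: Shift 1→Pham+Espinoza, Shift 2→Ibarra, Shift 3→Ibarra, Shift 4→Ibarra, Shift 5→Jules, Shift 6→Pham, Shift 7→Jules, Shift 8→Jules, Shift 9→Pham.
Loads: Ibarra 3, Jules 3, Pham 3, Espinoza 1 — all ≤ 3.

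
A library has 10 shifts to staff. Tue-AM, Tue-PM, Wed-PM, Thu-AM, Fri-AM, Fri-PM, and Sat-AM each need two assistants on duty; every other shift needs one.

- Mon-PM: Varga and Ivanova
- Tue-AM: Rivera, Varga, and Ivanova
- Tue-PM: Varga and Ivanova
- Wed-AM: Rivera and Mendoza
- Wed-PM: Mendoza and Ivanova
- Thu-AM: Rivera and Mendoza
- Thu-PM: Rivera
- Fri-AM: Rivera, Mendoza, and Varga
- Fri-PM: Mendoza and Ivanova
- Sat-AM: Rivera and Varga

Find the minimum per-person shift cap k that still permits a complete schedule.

5

With 4 assistants and 17 worker-slots to fill, someone must work at least ⌈17/4⌉ = 5 shifts, so k ≥ 5.
k = 5 works: Mon-PM→Varga, Tue-AM→Rivera+Varga, Tue-PM→Varga+Ivanova, Wed-AM→Rivera, Wed-PM→Mendoza+Ivanova, Thu-AM→Rivera+Mendoza, Thu-PM→Rivera, Fri-AM→Mendoza+Varga, Fri-PM→Mendoza+Ivanova, Sat-AM→Rivera+Varga.
Loads: Rivera 5, Mendoza 4, Varga 5, Ivanova 3 — all ≤ 5.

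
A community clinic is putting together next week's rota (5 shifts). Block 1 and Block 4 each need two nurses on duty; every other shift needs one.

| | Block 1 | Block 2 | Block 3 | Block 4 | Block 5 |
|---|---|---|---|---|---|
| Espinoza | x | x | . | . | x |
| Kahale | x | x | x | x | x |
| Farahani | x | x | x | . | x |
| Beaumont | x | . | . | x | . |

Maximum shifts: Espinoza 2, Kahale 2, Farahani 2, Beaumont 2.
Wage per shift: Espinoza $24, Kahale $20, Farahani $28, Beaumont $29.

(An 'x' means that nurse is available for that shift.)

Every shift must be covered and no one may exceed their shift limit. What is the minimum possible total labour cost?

Block 4 can only be covered by Kahale and Beaumont, so that assignment is forced.
Picking the cheapest available nurse for each shift independently would cost $153, but that ignores the shift limits.
An optimal schedule: Block 1→Espinoza+Farahani, Block 2→Espinoza, Block 3→Kahale, Block 4→Kahale+Beaumont, Block 5→Farahani.
Total: 24 + 28 + 24 + 20 + 20 + 29 + 28 = $173.

$173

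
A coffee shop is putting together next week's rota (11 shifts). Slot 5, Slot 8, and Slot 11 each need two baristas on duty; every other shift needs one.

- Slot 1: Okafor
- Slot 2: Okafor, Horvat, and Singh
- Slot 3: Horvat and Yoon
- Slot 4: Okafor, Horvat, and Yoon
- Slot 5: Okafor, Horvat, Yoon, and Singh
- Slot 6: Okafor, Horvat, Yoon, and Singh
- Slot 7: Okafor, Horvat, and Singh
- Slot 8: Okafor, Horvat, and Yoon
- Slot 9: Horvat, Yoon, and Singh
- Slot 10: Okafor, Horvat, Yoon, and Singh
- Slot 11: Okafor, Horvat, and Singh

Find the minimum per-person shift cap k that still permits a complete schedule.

4

With 4 baristas and 14 worker-slots to fill, someone must work at least ⌈14/4⌉ = 4 shifts, so k ≥ 4.
k = 4 works: Slot 1→Okafor, Slot 2→Okafor, Slot 3→Horvat, Slot 4→Okafor, Slot 5→Yoon+Singh, Slot 6→Yoon, Slot 7→Okafor, Slot 8→Horvat+Yoon, Slot 9→Horvat, Slot 10→Yoon, Slot 11→Horvat+Singh.
Loads: Okafor 4, Horvat 4, Yoon 4, Singh 2 — all ≤ 4.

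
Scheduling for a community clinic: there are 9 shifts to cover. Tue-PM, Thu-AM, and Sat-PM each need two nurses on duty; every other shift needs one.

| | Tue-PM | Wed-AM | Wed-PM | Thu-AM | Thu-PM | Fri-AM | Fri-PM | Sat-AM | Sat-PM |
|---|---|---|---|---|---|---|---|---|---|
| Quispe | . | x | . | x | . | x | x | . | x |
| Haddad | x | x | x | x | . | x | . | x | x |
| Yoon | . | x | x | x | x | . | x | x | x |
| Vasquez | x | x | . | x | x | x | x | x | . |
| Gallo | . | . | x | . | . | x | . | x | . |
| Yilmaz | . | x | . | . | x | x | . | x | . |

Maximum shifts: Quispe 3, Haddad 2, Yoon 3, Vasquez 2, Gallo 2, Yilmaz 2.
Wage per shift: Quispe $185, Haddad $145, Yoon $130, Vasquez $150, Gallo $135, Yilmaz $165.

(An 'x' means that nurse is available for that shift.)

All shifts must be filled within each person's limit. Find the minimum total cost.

$1765

Tue-PM can only be covered by Haddad and Vasquez, so that assignment is forced.
Picking the cheapest available nurse for each shift independently would cost $1630, but that ignores the shift limits.
An optimal schedule: Tue-PM→Haddad+Vasquez, Wed-AM→Yilmaz, Wed-PM→Yoon, Thu-AM→Vasquez+Quispe, Thu-PM→Yilmaz, Fri-AM→Gallo, Fri-PM→Yoon, Sat-AM→Gallo, Sat-PM→Yoon+Haddad.
Total: 145 + 150 + 165 + 130 + 150 + 185 + 165 + 135 + 130 + 135 + 130 + 145 = $1765.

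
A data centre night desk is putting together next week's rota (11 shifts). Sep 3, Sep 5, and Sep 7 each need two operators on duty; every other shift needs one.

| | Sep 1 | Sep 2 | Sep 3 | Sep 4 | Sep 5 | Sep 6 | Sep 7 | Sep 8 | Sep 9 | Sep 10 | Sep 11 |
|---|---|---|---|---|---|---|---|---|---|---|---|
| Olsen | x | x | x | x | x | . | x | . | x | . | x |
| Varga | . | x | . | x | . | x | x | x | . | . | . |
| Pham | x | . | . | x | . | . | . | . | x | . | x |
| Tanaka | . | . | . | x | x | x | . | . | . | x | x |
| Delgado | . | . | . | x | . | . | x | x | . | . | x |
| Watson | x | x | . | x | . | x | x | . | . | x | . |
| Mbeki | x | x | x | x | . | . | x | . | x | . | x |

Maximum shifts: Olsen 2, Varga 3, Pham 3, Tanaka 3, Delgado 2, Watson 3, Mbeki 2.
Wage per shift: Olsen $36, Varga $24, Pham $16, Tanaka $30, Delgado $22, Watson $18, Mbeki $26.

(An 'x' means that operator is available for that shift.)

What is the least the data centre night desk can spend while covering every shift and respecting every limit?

$322

Sep 3 can only be covered by Olsen and Mbeki, so that assignment is forced.
Sep 5 can only be covered by Olsen and Tanaka, so that assignment is forced.
Picking the cheapest available operator for each shift independently would cost $308, but that ignores the shift limits.
An optimal schedule: Sep 1→Pham, Sep 2→Watson, Sep 3→Mbeki+Olsen, Sep 4→Varga, Sep 5→Tanaka+Olsen, Sep 6→Watson, Sep 7→Delgado+Varga, Sep 8→Delgado, Sep 9→Pham, Sep 10→Watson, Sep 11→Pham.
Total: 16 + 18 + 26 + 36 + 24 + 30 + 36 + 18 + 22 + 24 + 22 + 16 + 18 + 16 = $322.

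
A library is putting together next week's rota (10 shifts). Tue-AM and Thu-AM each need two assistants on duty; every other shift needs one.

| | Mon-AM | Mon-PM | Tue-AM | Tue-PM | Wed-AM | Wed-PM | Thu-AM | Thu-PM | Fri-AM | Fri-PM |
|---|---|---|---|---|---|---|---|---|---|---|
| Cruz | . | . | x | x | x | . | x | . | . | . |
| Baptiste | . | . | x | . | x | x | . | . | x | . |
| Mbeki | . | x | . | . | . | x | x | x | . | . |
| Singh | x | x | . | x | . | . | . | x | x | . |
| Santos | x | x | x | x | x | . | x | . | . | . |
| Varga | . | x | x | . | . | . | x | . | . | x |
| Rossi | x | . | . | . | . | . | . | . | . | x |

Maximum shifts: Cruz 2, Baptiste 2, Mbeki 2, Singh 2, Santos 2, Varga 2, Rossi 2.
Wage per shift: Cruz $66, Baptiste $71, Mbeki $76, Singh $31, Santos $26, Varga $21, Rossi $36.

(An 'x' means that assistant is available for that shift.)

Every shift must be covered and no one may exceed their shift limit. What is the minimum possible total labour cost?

$502

Picking the cheapest available assistant for each shift independently would cost $347, but that ignores the shift limits.
An optimal schedule: Mon-AM→Rossi, Mon-PM→Varga, Tue-AM→Cruz+Baptiste, Tue-PM→Santos, Wed-AM→Santos, Wed-PM→Baptiste, Thu-AM→Varga+Cruz, Thu-PM→Singh, Fri-AM→Singh, Fri-PM→Rossi.
Total: 36 + 21 + 66 + 71 + 26 + 26 + 71 + 21 + 66 + 31 + 31 + 36 = $502.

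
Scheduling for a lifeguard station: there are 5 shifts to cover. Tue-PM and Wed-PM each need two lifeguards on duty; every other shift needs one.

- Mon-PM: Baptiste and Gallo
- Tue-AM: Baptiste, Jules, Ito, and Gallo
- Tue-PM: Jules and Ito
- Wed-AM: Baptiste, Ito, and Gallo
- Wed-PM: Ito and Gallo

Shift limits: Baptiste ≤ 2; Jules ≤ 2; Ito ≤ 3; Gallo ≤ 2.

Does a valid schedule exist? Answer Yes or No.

Yes

Tue-PM can only be covered by Jules and Ito, so that assignment is forced.
Wed-PM can only be covered by Ito and Gallo, so that assignment is forced.
One valid schedule: Mon-PM→Baptiste, Tue-AM→Jules, Tue-PM→Jules+Ito, Wed-AM→Baptiste, Wed-PM→Ito+Gallo.
Loads: Baptiste 2/2, Jules 2/2, Ito 2/3, Gallo 1/2 — all within limits.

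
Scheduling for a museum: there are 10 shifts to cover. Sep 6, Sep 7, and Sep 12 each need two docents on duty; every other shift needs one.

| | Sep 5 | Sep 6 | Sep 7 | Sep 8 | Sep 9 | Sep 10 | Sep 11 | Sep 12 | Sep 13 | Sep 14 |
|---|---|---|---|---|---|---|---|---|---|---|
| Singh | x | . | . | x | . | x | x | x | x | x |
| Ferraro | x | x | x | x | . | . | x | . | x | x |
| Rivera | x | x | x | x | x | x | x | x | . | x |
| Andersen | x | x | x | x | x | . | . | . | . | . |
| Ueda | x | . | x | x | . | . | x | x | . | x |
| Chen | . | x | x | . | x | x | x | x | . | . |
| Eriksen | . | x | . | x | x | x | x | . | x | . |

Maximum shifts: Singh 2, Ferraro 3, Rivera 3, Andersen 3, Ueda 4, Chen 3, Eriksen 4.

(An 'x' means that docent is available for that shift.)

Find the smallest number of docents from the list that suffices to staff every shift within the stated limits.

4

13 slots to fill and no one can take more than 4, so at least ⌈13/4⌉ = 4 docents are needed.
Singh, Ferraro, Ueda, and Eriksen alone can cover everything: Sep 5→Ferraro, Sep 6→Ferraro+Eriksen, Sep 7→Ferraro+Ueda, Sep 8→Ueda, Sep 9→Eriksen, Sep 10→Singh, Sep 11→Eriksen, Sep 12→Singh+Ueda, Sep 13→Eriksen, Sep 14→Ueda.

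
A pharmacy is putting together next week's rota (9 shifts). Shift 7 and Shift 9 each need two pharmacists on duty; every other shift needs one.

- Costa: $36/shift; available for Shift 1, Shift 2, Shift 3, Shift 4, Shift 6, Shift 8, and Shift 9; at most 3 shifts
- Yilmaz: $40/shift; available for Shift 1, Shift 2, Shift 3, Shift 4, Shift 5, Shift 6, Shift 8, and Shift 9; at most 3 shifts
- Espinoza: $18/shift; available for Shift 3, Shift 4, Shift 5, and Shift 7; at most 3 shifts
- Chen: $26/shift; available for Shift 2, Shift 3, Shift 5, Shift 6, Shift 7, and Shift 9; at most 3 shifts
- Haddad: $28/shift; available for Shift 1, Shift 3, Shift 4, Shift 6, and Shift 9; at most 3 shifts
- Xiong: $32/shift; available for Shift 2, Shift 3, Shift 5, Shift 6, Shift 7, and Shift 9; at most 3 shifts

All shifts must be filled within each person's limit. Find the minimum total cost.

Picking the cheapest available pharmacist for each shift independently would cost $268, but that ignores the shift limits.
An optimal schedule: Shift 1→Haddad, Shift 2→Chen, Shift 3→Haddad, Shift 4→Espinoza, Shift 5→Espinoza, Shift 6→Chen, Shift 7→Espinoza+Chen, Shift 8→Costa, Shift 9→Haddad+Xiong.
Total: 28 + 26 + 28 + 18 + 18 + 26 + 18 + 26 + 36 + 28 + 32 = $284.

$284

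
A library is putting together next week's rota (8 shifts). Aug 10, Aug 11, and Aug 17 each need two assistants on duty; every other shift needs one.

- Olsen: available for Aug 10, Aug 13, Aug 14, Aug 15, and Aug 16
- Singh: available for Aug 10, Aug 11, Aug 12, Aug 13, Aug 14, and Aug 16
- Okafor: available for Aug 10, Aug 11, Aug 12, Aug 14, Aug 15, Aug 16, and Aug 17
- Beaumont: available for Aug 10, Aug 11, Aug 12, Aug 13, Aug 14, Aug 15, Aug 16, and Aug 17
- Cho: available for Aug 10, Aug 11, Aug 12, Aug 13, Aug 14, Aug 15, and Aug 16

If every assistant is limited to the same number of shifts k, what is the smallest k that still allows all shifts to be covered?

3

With 5 assistants and 11 worker-slots to fill, someone must work at least ⌈11/5⌉ = 3 shifts, so k ≥ 3.
k = 3 works: Aug 10→Okafor+Beaumont, Aug 11→Singh+Okafor, Aug 12→Singh, Aug 13→Olsen, Aug 14→Olsen, Aug 15→Olsen, Aug 16→Singh, Aug 17→Okafor+Beaumont.
Loads: Olsen 3, Singh 3, Okafor 3, Beaumont 2, Cho 0 — all ≤ 3.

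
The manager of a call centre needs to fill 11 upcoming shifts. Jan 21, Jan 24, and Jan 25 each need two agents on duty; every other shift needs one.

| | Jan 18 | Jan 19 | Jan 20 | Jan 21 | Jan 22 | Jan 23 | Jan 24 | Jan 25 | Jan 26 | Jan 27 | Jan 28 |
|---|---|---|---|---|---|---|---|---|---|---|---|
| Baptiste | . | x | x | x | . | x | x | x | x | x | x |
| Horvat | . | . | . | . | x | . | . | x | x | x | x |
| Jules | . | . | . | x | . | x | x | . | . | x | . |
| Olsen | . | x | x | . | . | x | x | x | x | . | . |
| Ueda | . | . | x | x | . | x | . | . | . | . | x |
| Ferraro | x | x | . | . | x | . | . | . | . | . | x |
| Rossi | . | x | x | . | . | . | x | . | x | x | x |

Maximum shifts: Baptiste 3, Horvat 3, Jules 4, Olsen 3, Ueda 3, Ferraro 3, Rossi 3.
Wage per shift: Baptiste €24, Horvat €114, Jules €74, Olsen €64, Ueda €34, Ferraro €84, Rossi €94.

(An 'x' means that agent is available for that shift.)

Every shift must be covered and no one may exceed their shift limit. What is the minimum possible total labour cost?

€756

Jan 18 can only be covered by Ferraro, so that assignment is forced.
Picking the cheapest available agent for each shift independently would cost €546, but that ignores the shift limits.
An optimal schedule: Jan 18→Ferraro, Jan 19→Baptiste, Jan 20→Ueda, Jan 21→Baptiste+Ueda, Jan 22→Ferraro, Jan 23→Jules, Jan 24→Olsen+Jules, Jan 25→Baptiste+Olsen, Jan 26→Olsen, Jan 27→Jules, Jan 28→Ueda.
Total: 84 + 24 + 34 + 24 + 34 + 84 + 74 + 64 + 74 + 24 + 64 + 64 + 74 + 34 = €756.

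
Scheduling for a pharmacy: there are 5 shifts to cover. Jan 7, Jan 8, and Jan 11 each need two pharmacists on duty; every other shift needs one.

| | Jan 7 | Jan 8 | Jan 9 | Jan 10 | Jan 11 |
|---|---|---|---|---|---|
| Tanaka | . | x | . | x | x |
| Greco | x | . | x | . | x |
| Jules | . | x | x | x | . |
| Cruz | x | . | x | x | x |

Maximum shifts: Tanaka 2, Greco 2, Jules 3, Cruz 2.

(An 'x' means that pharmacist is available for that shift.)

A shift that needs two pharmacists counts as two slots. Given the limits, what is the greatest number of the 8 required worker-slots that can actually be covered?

Total capacity across all pharmacists is 2+2+3+2 = 9, and 8 slots are needed, so at most 8 can be filled.
An assignment achieving 8: Jan 7→Greco+Cruz, Jan 8→Tanaka+Jules, Jan 9→Greco, Jan 10→Jules, Jan 11→Tanaka+Cruz.
Loads: Tanaka 2/2, Greco 2/2, Jules 2/3, Cruz 2/2.

8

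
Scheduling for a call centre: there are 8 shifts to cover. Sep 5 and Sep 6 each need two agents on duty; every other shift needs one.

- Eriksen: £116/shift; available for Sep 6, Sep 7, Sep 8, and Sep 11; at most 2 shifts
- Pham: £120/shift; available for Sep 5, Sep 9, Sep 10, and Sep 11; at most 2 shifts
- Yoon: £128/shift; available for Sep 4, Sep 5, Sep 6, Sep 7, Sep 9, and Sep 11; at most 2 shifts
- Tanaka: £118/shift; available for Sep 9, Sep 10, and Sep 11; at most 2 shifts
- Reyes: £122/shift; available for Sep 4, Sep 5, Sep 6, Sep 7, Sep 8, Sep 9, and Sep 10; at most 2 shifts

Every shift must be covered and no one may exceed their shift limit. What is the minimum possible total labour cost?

Picking the cheapest available agent for each shift independently would cost £1186, but that ignores the shift limits.
An optimal schedule: Sep 4→Yoon, Sep 5→Pham+Yoon, Sep 6→Eriksen+Reyes, Sep 7→Reyes, Sep 8→Eriksen, Sep 9→Tanaka, Sep 10→Pham, Sep 11→Tanaka.
Total: 128 + 120 + 128 + 116 + 122 + 122 + 116 + 118 + 120 + 118 = £1208.

£1208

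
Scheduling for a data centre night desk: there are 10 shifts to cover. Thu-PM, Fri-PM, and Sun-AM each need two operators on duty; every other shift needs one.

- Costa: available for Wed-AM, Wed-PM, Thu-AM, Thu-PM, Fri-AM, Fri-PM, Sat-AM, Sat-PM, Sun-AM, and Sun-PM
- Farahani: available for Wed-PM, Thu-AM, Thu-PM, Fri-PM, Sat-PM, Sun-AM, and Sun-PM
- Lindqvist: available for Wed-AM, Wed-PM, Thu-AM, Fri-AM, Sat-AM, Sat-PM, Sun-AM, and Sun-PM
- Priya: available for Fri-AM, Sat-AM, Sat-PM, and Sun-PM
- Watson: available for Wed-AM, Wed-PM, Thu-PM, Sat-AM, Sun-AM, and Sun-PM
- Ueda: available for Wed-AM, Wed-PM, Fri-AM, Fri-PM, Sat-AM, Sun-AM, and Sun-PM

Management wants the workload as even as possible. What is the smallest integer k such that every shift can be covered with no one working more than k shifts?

3

With 6 operators and 13 worker-slots to fill, someone must work at least ⌈13/6⌉ = 3 shifts, so k ≥ 3.
k = 3 works: Wed-AM→Lindqvist, Wed-PM→Lindqvist, Thu-AM→Costa, Thu-PM→Costa+Farahani, Fri-AM→Lindqvist, Fri-PM→Costa+Farahani, Sat-AM→Priya, Sat-PM→Farahani, Sun-AM→Watson+Ueda, Sun-PM→Priya.
Loads: Costa 3, Farahani 3, Lindqvist 3, Priya 2, Watson 1, Ueda 1 — all ≤ 3.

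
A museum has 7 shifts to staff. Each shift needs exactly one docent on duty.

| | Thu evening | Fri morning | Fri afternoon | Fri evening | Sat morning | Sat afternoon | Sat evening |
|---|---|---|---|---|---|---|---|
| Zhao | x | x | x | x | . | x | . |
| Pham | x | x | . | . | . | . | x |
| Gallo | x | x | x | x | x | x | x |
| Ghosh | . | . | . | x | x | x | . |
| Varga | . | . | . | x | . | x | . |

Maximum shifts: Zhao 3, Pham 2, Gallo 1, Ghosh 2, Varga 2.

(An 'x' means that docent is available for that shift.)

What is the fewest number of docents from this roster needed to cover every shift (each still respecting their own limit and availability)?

7 slots to fill and no one can take more than 3, so at least ⌈7/3⌉ = 3 docents are needed.
Zhao, Pham, and Ghosh alone can cover everything: Thu evening→Zhao, Fri morning→Pham, Fri afternoon→Zhao, Fri evening→Zhao, Sat morning→Ghosh, Sat afternoon→Ghosh, Sat evening→Pham.

3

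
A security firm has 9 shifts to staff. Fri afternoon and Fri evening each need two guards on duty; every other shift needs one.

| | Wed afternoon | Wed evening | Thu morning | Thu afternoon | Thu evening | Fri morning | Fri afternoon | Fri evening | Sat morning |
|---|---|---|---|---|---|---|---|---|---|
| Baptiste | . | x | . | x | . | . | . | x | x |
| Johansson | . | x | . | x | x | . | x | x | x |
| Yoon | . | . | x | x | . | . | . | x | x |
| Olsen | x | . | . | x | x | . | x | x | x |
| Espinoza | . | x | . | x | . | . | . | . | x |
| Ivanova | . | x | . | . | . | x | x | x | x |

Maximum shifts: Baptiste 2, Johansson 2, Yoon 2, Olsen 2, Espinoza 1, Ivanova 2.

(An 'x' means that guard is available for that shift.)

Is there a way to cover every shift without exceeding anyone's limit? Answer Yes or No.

Yes

Wed afternoon can only be covered by Olsen, so that assignment is forced.
Thu morning can only be covered by Yoon, so that assignment is forced.
Fri morning can only be covered by Ivanova, so that assignment is forced.
One valid schedule: Wed afternoon→Olsen, Wed evening→Baptiste, Thu morning→Yoon, Thu afternoon→Baptiste, Thu evening→Johansson, Fri morning→Ivanova, Fri afternoon→Johansson+Olsen, Fri evening→Yoon+Ivanova, Sat morning→Espinoza.
Loads: Baptiste 2/2, Johansson 2/2, Yoon 2/2, Olsen 2/2, Espinoza 1/1, Ivanova 2/2 — all within limits.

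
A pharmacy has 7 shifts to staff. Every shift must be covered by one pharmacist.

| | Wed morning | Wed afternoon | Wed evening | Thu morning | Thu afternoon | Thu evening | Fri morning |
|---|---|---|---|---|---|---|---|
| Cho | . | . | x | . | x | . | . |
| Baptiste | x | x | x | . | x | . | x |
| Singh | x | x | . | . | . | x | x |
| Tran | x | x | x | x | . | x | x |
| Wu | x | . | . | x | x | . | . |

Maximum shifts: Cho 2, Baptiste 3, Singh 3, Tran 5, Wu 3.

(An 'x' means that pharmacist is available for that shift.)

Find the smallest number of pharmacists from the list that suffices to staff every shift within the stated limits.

7 slots to fill and no one can take more than 5, so at least ⌈7/5⌉ = 2 pharmacists are needed.
Cho and Tran alone can cover everything: Wed morning→Tran, Wed afternoon→Tran, Wed evening→Cho, Thu morning→Tran, Thu afternoon→Cho, Thu evening→Tran, Fri morning→Tran.

2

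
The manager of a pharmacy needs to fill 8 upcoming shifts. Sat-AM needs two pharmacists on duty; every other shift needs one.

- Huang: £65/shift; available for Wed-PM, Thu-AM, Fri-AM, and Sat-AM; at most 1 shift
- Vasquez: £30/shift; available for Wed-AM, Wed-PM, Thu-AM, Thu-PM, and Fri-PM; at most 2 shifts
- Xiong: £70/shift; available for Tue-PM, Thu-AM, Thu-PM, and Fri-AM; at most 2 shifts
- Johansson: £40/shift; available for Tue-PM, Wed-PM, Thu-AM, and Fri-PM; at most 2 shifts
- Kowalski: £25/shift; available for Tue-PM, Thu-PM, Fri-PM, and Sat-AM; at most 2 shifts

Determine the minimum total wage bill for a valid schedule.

Wed-AM can only be covered by Vasquez, so that assignment is forced.
Sat-AM can only be covered by Huang and Kowalski, so that assignment is forced.
Picking the cheapest available pharmacist for each shift independently would cost £320, but that ignores the shift limits.
An optimal schedule: Tue-PM→Xiong, Wed-AM→Vasquez, Wed-PM→Vasquez, Thu-AM→Johansson, Thu-PM→Kowalski, Fri-AM→Xiong, Fri-PM→Johansson, Sat-AM→Huang+Kowalski.
Total: 70 + 30 + 30 + 40 + 25 + 70 + 40 + 65 + 25 = £395.

£395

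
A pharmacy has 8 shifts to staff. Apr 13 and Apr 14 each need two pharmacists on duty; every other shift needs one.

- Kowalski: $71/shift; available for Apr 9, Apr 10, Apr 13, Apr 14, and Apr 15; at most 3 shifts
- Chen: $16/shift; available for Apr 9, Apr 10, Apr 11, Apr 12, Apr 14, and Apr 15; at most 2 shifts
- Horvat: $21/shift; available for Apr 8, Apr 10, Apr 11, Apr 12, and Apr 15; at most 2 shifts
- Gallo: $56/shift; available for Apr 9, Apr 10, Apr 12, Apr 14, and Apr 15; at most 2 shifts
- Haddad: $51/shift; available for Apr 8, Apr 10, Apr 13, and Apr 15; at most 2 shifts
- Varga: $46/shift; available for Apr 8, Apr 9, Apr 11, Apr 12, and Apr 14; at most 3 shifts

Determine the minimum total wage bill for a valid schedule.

Apr 13 can only be covered by Kowalski and Haddad, so that assignment is forced.
Picking the cheapest available pharmacist for each shift independently would cost $285, but that ignores the shift limits.
An optimal schedule: Apr 8→Horvat, Apr 9→Varga, Apr 10→Horvat, Apr 11→Chen, Apr 12→Varga, Apr 13→Haddad+Kowalski, Apr 14→Chen+Varga, Apr 15→Haddad.
Total: 21 + 46 + 21 + 16 + 46 + 51 + 71 + 16 + 46 + 51 = $385.

$385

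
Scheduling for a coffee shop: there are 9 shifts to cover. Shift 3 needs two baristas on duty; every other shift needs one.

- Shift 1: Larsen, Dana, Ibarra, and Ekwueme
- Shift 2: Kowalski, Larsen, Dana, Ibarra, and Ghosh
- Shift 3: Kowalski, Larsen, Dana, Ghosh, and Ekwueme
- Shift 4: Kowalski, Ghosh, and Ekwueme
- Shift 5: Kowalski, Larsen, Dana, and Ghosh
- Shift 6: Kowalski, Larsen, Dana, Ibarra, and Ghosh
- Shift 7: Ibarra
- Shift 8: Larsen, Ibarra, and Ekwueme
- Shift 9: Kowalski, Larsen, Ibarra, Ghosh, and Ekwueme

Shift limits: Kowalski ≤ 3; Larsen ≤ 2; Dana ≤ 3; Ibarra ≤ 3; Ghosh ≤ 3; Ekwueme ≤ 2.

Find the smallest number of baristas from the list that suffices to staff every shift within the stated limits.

10 slots to fill and no one can take more than 3, so at least ⌈10/3⌉ = 4 baristas are needed.
Kowalski, Larsen, Dana, and Ibarra alone can cover everything: Shift 1→Larsen, Shift 2→Dana, Shift 3→Kowalski+Dana, Shift 4→Kowalski, Shift 5→Kowalski, Shift 6→Dana, Shift 7→Ibarra, Shift 8→Larsen, Shift 9→Ibarra.

4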